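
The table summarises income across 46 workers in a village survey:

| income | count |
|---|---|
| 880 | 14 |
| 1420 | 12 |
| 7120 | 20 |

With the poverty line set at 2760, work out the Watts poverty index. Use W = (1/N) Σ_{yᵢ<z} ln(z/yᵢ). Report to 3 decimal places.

Below the line: 14×880, 12×1420 (q = 26 of N = 46).
ln(z/y) terms: ln(2760/880) = 1.1431 (×14); ln(2760/1420) = 0.6646 (×12).
W = 23.977782 / 46 = 0.521.

0.521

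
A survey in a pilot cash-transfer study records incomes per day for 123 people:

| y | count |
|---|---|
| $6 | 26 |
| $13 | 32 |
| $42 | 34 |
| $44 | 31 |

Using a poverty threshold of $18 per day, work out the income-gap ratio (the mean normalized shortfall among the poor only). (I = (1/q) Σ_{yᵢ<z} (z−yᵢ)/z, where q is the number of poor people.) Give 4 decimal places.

Incomes under z: 26×$6, 32×$13 (q = 58 of N = 123).
Shortfall ratios (z−y)/z: 0.6667 (×26), 0.2778 (×32); sum = 26.222222.
The income-gap ratio divides by q (the poor only): 26.222222 / 58 = 0.4521.

0.4521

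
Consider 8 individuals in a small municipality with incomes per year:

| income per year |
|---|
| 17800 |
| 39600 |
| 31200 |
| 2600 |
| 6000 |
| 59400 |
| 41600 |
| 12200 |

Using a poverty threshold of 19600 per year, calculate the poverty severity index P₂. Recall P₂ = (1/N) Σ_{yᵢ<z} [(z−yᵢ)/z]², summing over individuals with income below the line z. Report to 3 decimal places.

0.173

Incomes under z: 2600, 6000, 12200, 17800 (q = 4 of N = 8).
Gap ratios (z−y)/z: (19600−2600)/19600 = 0.8673; (19600−6000)/19600 = 0.6939; (19600−12200)/19600 = 0.3776; (19600−17800)/19600 = 0.0918.
Squared: 0.7523; 0.4815; 0.1425; 0.0084.
Sum = 1.384736; P₂ = 1.384736 / 8 = 0.173.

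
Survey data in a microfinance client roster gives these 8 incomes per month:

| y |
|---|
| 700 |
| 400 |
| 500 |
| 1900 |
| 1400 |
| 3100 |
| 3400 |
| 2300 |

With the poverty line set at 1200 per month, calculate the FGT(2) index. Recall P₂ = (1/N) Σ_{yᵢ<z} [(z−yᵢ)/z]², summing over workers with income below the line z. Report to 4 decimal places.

0.1198

Incomes under z: 400, 500, 700 (q = 3 of N = 8).
Relative gaps: (1200−400)/1200 = 0.6667; (1200−500)/1200 = 0.5833; (1200−700)/1200 = 0.4167.
Squared: 0.4444; 0.3403; 0.1736.
Sum = 0.958333; P₂ = 0.958333 / 8 = 0.1198.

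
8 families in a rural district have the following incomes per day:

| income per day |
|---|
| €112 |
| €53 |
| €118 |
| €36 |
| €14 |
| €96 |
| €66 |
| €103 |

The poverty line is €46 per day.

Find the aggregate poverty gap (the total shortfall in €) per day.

€42

Poor units: €14, €36 (q = 2 of N = 8).
Individual gaps: 46−14 = 32; 46−36 = 10.
Aggregate gap = €42.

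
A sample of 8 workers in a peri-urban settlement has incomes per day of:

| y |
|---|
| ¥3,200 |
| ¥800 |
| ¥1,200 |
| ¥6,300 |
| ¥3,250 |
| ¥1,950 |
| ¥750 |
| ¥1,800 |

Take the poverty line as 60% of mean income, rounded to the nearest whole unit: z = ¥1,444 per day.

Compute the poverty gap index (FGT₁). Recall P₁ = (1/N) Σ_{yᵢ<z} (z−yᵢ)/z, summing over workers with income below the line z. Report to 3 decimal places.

0.137

Below the line: ¥750, ¥800, ¥1,200 (q = 3 of N = 8).
Relative gaps: (1444−750)/1444 = 0.4806; (1444−800)/1444 = 0.4460; (1444−1200)/1444 = 0.1690.
Σ = 1.095568. Dividing by the full population N = 8 gives P₁ = 0.137.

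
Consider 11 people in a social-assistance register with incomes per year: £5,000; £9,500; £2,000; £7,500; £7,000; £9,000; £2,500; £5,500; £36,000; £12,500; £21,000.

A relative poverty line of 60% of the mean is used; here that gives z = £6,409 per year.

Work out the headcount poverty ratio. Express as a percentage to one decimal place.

36.4%

4 of the 11 people have income below £6,409.
H = 4/11 = 36.4%.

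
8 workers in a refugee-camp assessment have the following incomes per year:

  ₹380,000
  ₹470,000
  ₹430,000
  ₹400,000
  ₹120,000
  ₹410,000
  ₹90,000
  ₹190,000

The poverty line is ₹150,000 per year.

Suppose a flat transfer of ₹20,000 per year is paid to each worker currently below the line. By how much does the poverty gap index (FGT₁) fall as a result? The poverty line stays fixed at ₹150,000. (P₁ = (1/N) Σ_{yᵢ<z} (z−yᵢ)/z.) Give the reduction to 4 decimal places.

Before: below the line — ₹90,000, ₹120,000; poverty gap index (FGT₁) = 0.075000.
After the ₹20,000 transfer: below the line — ₹110,000, ₹140,000; poverty gap index (FGT₁) = 0.041667.
Reduction = 0.075000 − 0.041667 = 0.0333.

0.0333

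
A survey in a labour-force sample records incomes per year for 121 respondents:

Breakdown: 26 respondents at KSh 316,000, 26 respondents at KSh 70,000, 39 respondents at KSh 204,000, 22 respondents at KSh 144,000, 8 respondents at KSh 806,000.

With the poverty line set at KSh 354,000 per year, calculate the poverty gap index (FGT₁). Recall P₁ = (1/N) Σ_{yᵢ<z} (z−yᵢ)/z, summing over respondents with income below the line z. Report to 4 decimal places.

0.4399

Incomes under z: 26×KSh 70,000, 22×KSh 144,000, 39×KSh 204,000, 26×KSh 316,000 (q = 113 of N = 121).
Normalized shortfalls: (354000−70000)/354000 = 0.8023 (×26); (354000−144000)/354000 = 0.5932 (×22); (354000−204000)/354000 = 0.4237 (×39); (354000−316000)/354000 = 0.1073 (×26).
Sum of shortfalls = 53.225989; P₁ averages over all N: 53.225989 / 121 = 0.4399.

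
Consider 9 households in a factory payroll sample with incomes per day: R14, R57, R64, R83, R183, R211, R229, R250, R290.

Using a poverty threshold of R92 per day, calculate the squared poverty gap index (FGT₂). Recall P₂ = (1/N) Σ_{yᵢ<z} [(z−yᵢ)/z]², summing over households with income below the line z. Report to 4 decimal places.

0.1073

Poor units: R14, R57, R64, R83 (q = 4 of N = 9).
Normalized shortfalls: (92−14)/92 = 0.8478; (92−57)/92 = 0.3804; (92−64)/92 = 0.3043; (92−83)/92 = 0.0978.
Squared: 0.7188; 0.1447; 0.0926; 0.0096.
Sum = 0.965737; P₂ = 0.965737 / 9 = 0.1073.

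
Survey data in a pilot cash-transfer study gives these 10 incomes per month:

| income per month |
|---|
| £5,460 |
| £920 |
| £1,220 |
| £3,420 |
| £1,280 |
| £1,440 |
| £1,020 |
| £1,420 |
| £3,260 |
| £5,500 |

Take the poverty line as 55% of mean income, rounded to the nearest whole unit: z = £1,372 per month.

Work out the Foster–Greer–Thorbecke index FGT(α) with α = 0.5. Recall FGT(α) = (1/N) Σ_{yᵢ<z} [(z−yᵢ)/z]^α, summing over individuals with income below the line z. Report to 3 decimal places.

0.167

Below the line: £920, £1,020, £1,220, £1,280 (q = 4 of N = 10).
Relative gaps: (1372−920)/1372 = 0.3294; (1372−1020)/1372 = 0.2566; (1372−1220)/1372 = 0.1108; (1372−1280)/1372 = 0.0671.
Raised to α = 0.5: 0.57397; 0.50652; 0.33285; 0.25895.
Sum = 1.672289; FGT(0.5) = 1.672289 / 10 = 0.167.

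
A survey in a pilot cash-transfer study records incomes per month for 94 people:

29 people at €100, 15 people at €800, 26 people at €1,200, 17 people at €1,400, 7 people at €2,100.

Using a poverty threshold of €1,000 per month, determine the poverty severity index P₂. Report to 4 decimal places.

0.2563

Below z: 29×€100, 15×€800 (q = 44 of N = 94).
Relative gaps: (1000−100)/1000 = 0.9000 (×29); (1000−800)/1000 = 0.2000 (×15).
Squared: 0.8100 (×29); 0.0400 (×15).
Sum = 24.090000; P₂ = 24.090000 / 94 = 0.2563.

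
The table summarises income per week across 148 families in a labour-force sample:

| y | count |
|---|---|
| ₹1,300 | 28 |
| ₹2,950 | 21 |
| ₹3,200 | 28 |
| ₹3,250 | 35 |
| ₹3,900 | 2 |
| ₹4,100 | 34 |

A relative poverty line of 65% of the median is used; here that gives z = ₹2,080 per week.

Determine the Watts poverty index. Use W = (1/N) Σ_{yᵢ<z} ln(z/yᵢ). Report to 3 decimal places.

0.089

Below the line: 28×₹1,300 (q = 28 of N = 148).
Log shortfalls: ln(2080/1300) = 0.4700 (×28).
W = 13.160102 / 148 = 0.089.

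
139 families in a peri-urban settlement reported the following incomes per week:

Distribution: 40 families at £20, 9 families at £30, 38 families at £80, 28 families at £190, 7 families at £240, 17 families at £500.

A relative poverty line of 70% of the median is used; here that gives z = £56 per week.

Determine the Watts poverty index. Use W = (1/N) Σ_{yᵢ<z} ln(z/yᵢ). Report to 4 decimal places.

0.3367

Incomes under z: 40×£20, 9×£30 (q = 49 of N = 139).
ln(z/y) terms: ln(56/20) = 1.0296 (×40); ln(56/30) = 0.6242 (×9).
W = 46.802165 / 139 = 0.3367.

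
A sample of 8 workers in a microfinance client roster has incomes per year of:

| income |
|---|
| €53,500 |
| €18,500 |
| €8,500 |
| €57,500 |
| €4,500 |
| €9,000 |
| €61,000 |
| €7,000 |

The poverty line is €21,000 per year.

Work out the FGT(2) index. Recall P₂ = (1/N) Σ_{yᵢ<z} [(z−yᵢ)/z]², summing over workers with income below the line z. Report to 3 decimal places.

Incomes under z: €4,500, €7,000, €8,500, €9,000, €18,500 (q = 5 of N = 8).
Normalized shortfalls: (21000−4500)/21000 = 0.7857; (21000−7000)/21000 = 0.6667; (21000−8500)/21000 = 0.5952; (21000−9000)/21000 = 0.5714; (21000−18500)/21000 = 0.1190.
Squared: 0.6173; 0.4444; 0.3543; 0.3265; 0.0142.
Sum = 1.756803; P₂ = 1.756803 / 8 = 0.220.

0.220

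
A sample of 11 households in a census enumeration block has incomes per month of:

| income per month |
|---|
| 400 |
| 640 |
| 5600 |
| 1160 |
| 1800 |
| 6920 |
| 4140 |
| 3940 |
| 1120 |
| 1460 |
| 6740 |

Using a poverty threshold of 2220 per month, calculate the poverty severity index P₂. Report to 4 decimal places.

0.1641

Below the line: 400, 640, 1120, 1160, 1460, 1800 (q = 6 of N = 11).
Relative gaps: (2220−400)/2220 = 0.8198; (2220−640)/2220 = 0.7117; (2220−1120)/2220 = 0.4955; (2220−1160)/2220 = 0.4775; (2220−1460)/2220 = 0.3423; (2220−1800)/2220 = 0.1892.
Squared: 0.6721; 0.5065; 0.2455; 0.2280; 0.1172; 0.0358.
Sum = 1.805129; P₂ = 1.805129 / 11 = 0.1641.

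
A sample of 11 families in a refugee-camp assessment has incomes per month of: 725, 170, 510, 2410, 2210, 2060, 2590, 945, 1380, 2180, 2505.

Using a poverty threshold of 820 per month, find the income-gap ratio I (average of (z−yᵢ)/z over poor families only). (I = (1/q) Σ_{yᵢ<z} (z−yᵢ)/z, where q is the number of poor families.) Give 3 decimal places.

Below the line: 170, 510, 725 (q = 3 of N = 11).
Shortfall ratios (z−y)/z: 0.7927, 0.3780, 0.1159; sum = 1.286585.
I averages over the q = 3 poor units only: 1.286585 / 3 = 0.429.

0.429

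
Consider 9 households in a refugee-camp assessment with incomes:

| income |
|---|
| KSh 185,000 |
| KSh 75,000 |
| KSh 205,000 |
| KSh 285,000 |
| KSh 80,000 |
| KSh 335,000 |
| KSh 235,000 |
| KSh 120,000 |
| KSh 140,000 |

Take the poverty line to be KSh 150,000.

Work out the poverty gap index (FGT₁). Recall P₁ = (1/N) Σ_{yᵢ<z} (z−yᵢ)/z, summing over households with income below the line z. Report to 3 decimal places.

0.137

Below the line: KSh 75,000, KSh 80,000, KSh 120,000, KSh 140,000 (q = 4 of N = 9).
Gap ratios (z−y)/z: (150000−75000)/150000 = 0.5000; (150000−80000)/150000 = 0.4667; (150000−120000)/150000 = 0.2000; (150000−140000)/150000 = 0.0667.
Σ = 1.233333. Dividing by the full population N = 9 gives P₁ = 0.137.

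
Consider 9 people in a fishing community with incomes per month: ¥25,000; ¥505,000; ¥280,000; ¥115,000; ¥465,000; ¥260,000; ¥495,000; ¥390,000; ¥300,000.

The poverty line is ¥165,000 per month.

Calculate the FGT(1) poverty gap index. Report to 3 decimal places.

Below z: ¥25,000, ¥115,000 (q = 2 of N = 9).
Shortfall ratios: (165000−25000)/165000 = 0.8485; (165000−115000)/165000 = 0.3030.
Sum of shortfalls = 1.151515; P₁ averages over all N: 1.151515 / 9 = 0.128.

0.128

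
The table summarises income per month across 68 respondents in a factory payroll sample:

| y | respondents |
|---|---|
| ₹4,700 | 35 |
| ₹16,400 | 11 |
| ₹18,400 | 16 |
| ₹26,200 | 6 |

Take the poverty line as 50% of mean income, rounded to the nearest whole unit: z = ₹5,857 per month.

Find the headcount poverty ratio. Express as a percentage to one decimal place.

51.5%

35 of the 68 respondents have income below ₹5,857.
H = 35/68 = 51.5%.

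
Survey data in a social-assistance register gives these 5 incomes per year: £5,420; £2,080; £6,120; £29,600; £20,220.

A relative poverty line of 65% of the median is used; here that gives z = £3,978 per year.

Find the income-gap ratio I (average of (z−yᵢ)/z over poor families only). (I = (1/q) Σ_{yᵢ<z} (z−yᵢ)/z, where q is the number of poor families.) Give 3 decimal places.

Incomes under z: £2,080 (q = 1 of N = 5).
Relative gaps: 0.4771; sum = 0.477124.
The income-gap ratio divides by q (the poor only): 0.477124 / 1 = 0.477.

0.477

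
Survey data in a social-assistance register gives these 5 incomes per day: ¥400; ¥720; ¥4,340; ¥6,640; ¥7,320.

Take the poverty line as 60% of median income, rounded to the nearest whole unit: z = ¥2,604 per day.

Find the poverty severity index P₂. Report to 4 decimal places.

0.2480

Below z: ¥400, ¥720 (q = 2 of N = 5).
Gap ratios (z−y)/z: (2604−400)/2604 = 0.8464; (2604−720)/2604 = 0.7235.
Squared: 0.7164; 0.5235.
Sum = 1.239832; P₂ = 1.239832 / 5 = 0.2480.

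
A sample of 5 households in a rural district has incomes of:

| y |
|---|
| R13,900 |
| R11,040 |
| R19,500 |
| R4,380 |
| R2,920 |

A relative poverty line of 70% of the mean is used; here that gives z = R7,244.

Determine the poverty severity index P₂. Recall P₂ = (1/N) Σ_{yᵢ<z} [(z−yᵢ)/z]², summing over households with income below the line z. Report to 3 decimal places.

0.103

Incomes under z: R2,920, R4,380 (q = 2 of N = 5).
Relative gaps: (7244−2920)/7244 = 0.5969; (7244−4380)/7244 = 0.3954.
Squared: 0.3563; 0.1563.
Sum = 0.512610; P₂ = 0.512610 / 5 = 0.103.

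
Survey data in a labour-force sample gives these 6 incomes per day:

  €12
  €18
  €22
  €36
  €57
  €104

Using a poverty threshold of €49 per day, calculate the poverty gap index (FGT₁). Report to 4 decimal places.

Below z: €12, €18, €22, €36 (q = 4 of N = 6).
Gap ratios (z−y)/z: (49−12)/49 = 0.7551; (49−18)/49 = 0.6327; (49−22)/49 = 0.5510; (49−36)/49 = 0.2653.
Sum of shortfalls = 2.204082; P₁ averages over all N: 2.204082 / 6 = 0.3673.

0.3673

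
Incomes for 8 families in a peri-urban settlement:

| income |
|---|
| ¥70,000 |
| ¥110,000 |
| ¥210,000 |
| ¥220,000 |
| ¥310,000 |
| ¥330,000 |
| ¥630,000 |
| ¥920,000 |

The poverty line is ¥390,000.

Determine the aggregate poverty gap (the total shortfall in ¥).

Incomes under z: ¥70,000, ¥110,000, ¥210,000, ¥220,000, ¥310,000, ¥330,000 (q = 6 of N = 8).
Individual gaps: 390000−70000 = 320000; 390000−110000 = 280000; 390000−210000 = 180000; 390000−220000 = 170000; 390000−310000 = 80000; 390000−330000 = 60000.
Aggregate gap = ¥1,090,000.

¥1,090,000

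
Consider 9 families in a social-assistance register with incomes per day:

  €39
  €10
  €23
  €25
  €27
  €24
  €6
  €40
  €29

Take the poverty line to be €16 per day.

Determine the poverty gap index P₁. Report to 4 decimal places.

Below z: €6, €10 (q = 2 of N = 9).
Relative gaps: (16−6)/16 = 0.6250; (16−10)/16 = 0.3750.
Σ = 1.000000. Dividing by the full population N = 9 gives P₁ = 0.1111.

0.1111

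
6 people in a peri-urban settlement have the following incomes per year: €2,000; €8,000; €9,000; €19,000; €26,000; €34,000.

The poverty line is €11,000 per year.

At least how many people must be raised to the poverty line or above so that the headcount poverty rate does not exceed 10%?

3 of the 6 people are poor, so H = 3/6 = 0.500.
A headcount ratio of at most 10% allows at most ⌊0.10 × 6⌋ = 0 poor people.
So at least 3 − 0 = 3 must be lifted.

3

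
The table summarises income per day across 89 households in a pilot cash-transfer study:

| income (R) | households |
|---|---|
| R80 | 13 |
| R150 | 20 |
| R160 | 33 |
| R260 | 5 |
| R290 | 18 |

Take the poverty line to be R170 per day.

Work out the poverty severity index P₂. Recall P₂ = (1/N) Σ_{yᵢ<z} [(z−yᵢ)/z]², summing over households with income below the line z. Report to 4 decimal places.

0.0453

Below the line: 13×R80, 20×R150, 33×R160 (q = 66 of N = 89).
Gap ratios (z−y)/z: (170−80)/170 = 0.5294 (×13); (170−150)/170 = 0.1176 (×20); (170−160)/170 = 0.0588 (×33).
Squared: 0.2803 (×13); 0.0138 (×20); 0.0035 (×33).
Sum = 4.034602; P₂ = 4.034602 / 89 = 0.0453.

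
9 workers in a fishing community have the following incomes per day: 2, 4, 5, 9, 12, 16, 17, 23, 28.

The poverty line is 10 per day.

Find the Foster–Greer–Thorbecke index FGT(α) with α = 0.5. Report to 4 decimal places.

Below z: 2, 4, 5, 9 (q = 4 of N = 9).
Relative gaps: (10−2)/10 = 0.8000; (10−4)/10 = 0.6000; (10−5)/10 = 0.5000; (10−9)/10 = 0.1000.
Raised to α = 0.5: 0.89443; 0.77460; 0.70711; 0.31623.
Sum = 2.692358; FGT(0.5) = 2.692358 / 9 = 0.2992.

0.2992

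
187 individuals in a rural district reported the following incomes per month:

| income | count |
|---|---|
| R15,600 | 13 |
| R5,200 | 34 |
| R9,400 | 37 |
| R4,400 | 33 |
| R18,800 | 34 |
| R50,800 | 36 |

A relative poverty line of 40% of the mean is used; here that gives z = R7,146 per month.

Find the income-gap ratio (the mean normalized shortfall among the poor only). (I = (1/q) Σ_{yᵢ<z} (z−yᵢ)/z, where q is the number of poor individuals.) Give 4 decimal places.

Incomes under z: 33×R4,400, 34×R5,200 (q = 67 of N = 187).
Shortfall ratios (z−y)/z: 0.3843 (×33), 0.2723 (×34); sum = 21.939826.
The income-gap ratio divides by q (the poor only): 21.939826 / 67 = 0.3275.

0.3275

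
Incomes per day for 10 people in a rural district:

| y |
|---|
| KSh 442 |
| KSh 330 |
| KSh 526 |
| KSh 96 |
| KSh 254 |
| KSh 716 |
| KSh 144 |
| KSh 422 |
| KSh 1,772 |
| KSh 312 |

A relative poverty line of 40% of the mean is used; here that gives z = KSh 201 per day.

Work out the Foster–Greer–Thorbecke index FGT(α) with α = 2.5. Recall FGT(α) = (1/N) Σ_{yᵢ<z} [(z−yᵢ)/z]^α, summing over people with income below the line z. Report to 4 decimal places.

Incomes under z: KSh 96, KSh 144 (q = 2 of N = 10).
Shortfall ratios: (201−96)/201 = 0.5224; (201−144)/201 = 0.2836.
Raised to α = 2.5: 0.19723; 0.04282.
Sum = 0.240060; FGT(2.5) = 0.240060 / 10 = 0.0240.

0.0240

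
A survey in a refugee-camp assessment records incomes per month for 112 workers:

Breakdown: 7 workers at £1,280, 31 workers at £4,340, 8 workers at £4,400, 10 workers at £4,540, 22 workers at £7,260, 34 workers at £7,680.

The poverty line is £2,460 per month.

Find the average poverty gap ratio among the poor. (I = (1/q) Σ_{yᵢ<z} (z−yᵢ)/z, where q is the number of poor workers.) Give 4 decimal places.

0.4797

Incomes under z: 7×£1,280 (q = 7 of N = 112).
Relative gaps: 0.4797 (×7); sum = 3.357724.
The income-gap ratio divides by q (the poor only): 3.357724 / 7 = 0.4797.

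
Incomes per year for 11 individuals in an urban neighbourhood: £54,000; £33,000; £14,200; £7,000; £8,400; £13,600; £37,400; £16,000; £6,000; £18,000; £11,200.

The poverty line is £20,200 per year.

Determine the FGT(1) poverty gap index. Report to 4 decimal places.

0.3024

Below the line: £6,000, £7,000, £8,400, £11,200, £13,600, £14,200, £16,000, £18,000 (q = 8 of N = 11).
Relative gaps: (20200−6000)/20200 = 0.7030; (20200−7000)/20200 = 0.6535; (20200−8400)/20200 = 0.5842; (20200−11200)/20200 = 0.4455; (20200−13600)/20200 = 0.3267; (20200−14200)/20200 = 0.2970; (20200−16000)/20200 = 0.2079; (20200−18000)/20200 = 0.1089.
Sum of shortfalls = 3.326733; P₁ averages over all N: 3.326733 / 11 = 0.3024.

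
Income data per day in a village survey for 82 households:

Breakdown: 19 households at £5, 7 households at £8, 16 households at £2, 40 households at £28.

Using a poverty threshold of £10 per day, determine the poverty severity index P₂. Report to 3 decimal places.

0.186

Incomes under z: 16×£2, 19×£5, 7×£8 (q = 42 of N = 82).
Gap ratios (z−y)/z: (10−2)/10 = 0.8000 (×16); (10−5)/10 = 0.5000 (×19); (10−8)/10 = 0.2000 (×7).
Squared: 0.6400 (×16); 0.2500 (×19); 0.0400 (×7).
Sum = 15.270000; P₂ = 15.270000 / 82 = 0.186.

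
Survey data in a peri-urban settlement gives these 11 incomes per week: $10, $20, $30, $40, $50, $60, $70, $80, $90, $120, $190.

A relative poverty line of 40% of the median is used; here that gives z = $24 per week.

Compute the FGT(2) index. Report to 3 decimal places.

0.033

Poor units: $10, $20 (q = 2 of N = 11).
Relative gaps: (24−10)/24 = 0.5833; (24−20)/24 = 0.1667.
Squared: 0.3403; 0.0278.
Sum = 0.368056; P₂ = 0.368056 / 11 = 0.033.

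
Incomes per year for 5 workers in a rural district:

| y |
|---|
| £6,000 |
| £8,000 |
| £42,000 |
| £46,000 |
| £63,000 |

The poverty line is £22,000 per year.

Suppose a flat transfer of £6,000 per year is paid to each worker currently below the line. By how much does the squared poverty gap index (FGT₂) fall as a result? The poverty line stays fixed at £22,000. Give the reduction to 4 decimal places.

Before: below the line — £6,000, £8,000; squared poverty gap index (FGT₂) = 0.186777.
After the £6,000 transfer: below the line — £12,000, £14,000; squared poverty gap index (FGT₂) = 0.067769.
Reduction = 0.186777 − 0.067769 = 0.1190.

0.1190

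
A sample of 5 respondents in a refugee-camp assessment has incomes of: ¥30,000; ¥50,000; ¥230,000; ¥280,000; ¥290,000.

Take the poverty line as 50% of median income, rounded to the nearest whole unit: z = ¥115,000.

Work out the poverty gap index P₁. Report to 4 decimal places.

0.2609

Below the line: ¥30,000, ¥50,000 (q = 2 of N = 5).
Shortfall ratios: (115000−30000)/115000 = 0.7391; (115000−50000)/115000 = 0.5652.
Sum of shortfalls = 1.304348; P₁ averages over all N: 1.304348 / 5 = 0.2609.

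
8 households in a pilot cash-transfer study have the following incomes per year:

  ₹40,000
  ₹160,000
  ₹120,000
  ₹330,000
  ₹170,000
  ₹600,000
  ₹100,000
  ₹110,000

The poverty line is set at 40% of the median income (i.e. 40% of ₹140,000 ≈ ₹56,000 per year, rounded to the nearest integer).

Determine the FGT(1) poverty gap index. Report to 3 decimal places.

Poor units: ₹40,000 (q = 1 of N = 8).
Normalized shortfalls: (56000−40000)/56000 = 0.2857.
Sum of shortfalls = 0.285714; P₁ averages over all N: 0.285714 / 8 = 0.036.

0.036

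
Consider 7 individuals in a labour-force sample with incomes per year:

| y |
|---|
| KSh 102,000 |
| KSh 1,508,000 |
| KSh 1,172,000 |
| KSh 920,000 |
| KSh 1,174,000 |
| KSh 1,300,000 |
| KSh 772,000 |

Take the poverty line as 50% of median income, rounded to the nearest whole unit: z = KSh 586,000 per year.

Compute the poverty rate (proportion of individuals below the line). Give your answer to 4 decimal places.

1 of the 7 individuals have income below KSh 586,000.
H = 1/7 = 0.1429.

0.1429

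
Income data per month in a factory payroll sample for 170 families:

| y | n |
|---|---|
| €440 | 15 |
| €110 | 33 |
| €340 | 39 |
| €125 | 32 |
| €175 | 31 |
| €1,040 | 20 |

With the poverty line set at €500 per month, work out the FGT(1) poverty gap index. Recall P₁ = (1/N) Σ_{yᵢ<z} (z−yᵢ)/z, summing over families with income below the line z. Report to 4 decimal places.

Poor units: 33×€110, 32×€125, 31×€175, 39×€340, 15×€440 (q = 150 of N = 170).
Shortfall ratios: (500−110)/500 = 0.7800 (×33); (500−125)/500 = 0.7500 (×32); (500−175)/500 = 0.6500 (×31); (500−340)/500 = 0.3200 (×39); (500−440)/500 = 0.1200 (×15).
Σ = 84.170000. Dividing by the full population N = 170 gives P₁ = 0.4951.

0.4951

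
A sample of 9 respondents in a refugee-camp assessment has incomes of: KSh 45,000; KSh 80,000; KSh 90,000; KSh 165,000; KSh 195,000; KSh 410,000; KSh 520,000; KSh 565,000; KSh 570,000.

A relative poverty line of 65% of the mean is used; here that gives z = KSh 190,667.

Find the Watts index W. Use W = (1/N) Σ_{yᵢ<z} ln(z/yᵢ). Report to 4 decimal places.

0.3564

Poor units: KSh 45,000, KSh 80,000, KSh 90,000, KSh 165,000 (q = 4 of N = 9).
ln(z/y) terms: ln(190667/45000) = 1.4439; ln(190667/80000) = 0.8685; ln(190667/90000) = 0.7507; ln(190667/165000) = 0.1446.
W = 3.207670 / 9 = 0.3564.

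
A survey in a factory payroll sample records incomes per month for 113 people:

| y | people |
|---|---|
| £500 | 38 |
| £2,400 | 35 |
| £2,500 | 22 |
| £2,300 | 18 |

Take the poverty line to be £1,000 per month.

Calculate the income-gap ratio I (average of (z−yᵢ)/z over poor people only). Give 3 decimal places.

0.500

Poor units: 38×£500 (q = 38 of N = 113).
Relative gaps: 0.5000 (×38); sum = 19.000000.
The income-gap ratio divides by q (the poor only): 19.000000 / 38 = 0.500.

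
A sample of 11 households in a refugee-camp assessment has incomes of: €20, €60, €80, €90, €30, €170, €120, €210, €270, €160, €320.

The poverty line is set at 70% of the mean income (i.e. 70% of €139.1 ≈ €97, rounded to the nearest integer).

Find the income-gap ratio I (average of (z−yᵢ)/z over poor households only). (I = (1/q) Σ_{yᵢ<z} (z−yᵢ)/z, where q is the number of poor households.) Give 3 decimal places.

Below z: €20, €30, €60, €80, €90 (q = 5 of N = 11).
Shortfall ratios (z−y)/z: 0.7938, 0.6907, 0.3814, 0.1753, 0.0722; sum = 2.113402.
I averages over the q = 5 poor units only: 2.113402 / 5 = 0.423.

0.423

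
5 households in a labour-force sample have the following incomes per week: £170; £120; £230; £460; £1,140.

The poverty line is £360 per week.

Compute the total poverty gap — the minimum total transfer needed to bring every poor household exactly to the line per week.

Below the line: £120, £170, £230 (q = 3 of N = 5).
Individual gaps: 360−120 = 240; 360−170 = 190; 360−230 = 130.
Aggregate gap = £560.

£560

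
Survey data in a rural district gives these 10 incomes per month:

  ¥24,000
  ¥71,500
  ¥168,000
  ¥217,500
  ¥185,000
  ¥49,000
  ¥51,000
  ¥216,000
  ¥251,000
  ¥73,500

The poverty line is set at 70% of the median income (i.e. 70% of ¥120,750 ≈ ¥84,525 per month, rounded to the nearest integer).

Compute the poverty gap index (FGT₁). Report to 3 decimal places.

Below the line: ¥24,000, ¥49,000, ¥51,000, ¥71,500, ¥73,500 (q = 5 of N = 10).
Relative gaps: (84525−24000)/84525 = 0.7161; (84525−49000)/84525 = 0.4203; (84525−51000)/84525 = 0.3966; (84525−71500)/84525 = 0.1541; (84525−73500)/84525 = 0.1304.
Sum of shortfalls = 1.817510; P₁ averages over all N: 1.817510 / 10 = 0.182.

0.182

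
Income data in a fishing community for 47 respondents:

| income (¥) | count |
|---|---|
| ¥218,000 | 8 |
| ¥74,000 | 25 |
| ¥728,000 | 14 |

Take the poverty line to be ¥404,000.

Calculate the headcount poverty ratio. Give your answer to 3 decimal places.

0.702

33 of the 47 respondents have income below ¥404,000.
H = 33/47 = 0.702.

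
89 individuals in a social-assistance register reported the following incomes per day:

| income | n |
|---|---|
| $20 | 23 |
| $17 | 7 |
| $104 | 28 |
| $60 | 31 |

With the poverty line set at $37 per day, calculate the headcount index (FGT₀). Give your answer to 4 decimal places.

0.3371

30 of the 89 individuals have income below $37.
H = 30/89 = 0.3371.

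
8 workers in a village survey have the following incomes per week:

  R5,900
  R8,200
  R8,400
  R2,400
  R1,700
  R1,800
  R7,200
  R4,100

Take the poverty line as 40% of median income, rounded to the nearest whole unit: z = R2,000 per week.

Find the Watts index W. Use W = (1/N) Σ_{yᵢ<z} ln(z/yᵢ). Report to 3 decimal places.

Below z: R1,700, R1,800 (q = 2 of N = 8).
ln(z/y) terms: ln(2000/1700) = 0.1625; ln(2000/1800) = 0.1054.
W = 0.267879 / 8 = 0.033.

0.033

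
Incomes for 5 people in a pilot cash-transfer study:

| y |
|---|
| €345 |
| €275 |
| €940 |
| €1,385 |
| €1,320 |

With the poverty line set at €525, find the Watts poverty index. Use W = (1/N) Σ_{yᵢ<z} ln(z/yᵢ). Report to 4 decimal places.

0.2133

Incomes under z: €275, €345 (q = 2 of N = 5).
ln(z/y) terms: ln(525/275) = 0.6466; ln(525/345) = 0.4199.
W = 1.066481 / 5 = 0.2133.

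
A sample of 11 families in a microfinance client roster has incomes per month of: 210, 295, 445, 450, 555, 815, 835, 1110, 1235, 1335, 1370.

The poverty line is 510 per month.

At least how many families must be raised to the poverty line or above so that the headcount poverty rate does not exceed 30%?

4 of the 11 families are poor, so H = 4/11 = 0.364.
A headcount ratio of at most 30% allows at most ⌊0.30 × 11⌋ = 3 poor families.
So at least 4 − 3 = 1 must be lifted.

1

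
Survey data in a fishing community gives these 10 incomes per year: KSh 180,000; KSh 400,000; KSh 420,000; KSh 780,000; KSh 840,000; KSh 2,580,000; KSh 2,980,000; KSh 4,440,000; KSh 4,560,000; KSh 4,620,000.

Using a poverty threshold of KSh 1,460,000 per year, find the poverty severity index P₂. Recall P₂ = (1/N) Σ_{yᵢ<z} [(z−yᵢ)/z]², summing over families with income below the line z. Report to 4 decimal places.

0.2200

Poor units: KSh 180,000, KSh 400,000, KSh 420,000, KSh 780,000, KSh 840,000 (q = 5 of N = 10).
Gap ratios (z−y)/z: (1460000−180000)/1460000 = 0.8767; (1460000−400000)/1460000 = 0.7260; (1460000−420000)/1460000 = 0.7123; (1460000−780000)/1460000 = 0.4658; (1460000−840000)/1460000 = 0.4247.
Squared: 0.7686; 0.5271; 0.5074; 0.2169; 0.1803.
Sum = 2.200413; P₂ = 2.200413 / 10 = 0.2200.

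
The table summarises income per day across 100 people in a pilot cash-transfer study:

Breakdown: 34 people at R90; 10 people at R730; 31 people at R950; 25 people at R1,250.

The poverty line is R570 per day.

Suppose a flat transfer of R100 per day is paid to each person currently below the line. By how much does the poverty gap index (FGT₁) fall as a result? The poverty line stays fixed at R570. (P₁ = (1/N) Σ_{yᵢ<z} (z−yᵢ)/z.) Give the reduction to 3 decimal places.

Before: below the line — 34×R90; poverty gap index (FGT₁) = 0.28632.
After the R100 transfer: below the line — 34×R190; poverty gap index (FGT₁) = 0.22667.
Reduction = 0.28632 − 0.22667 = 0.060.

0.060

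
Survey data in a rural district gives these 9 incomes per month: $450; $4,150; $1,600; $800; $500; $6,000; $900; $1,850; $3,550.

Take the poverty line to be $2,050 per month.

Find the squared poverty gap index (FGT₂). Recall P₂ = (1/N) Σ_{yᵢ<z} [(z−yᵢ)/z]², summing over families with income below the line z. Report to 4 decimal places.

0.2139

Below the line: $450, $500, $800, $900, $1,600, $1,850 (q = 6 of N = 9).
Relative gaps: (2050−450)/2050 = 0.7805; (2050−500)/2050 = 0.7561; (2050−800)/2050 = 0.6098; (2050−900)/2050 = 0.5610; (2050−1600)/2050 = 0.2195; (2050−1850)/2050 = 0.0976.
Squared: 0.6092; 0.5717; 0.3718; 0.3147; 0.0482; 0.0095.
Sum = 1.925045; P₂ = 1.925045 / 9 = 0.2139.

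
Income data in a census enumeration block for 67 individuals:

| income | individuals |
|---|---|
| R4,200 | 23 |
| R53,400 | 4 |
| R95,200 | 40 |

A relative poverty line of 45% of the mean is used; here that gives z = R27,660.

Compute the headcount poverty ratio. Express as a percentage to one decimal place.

23 of the 67 individuals have income below R27,660.
H = 23/67 = 34.3%.

34.3%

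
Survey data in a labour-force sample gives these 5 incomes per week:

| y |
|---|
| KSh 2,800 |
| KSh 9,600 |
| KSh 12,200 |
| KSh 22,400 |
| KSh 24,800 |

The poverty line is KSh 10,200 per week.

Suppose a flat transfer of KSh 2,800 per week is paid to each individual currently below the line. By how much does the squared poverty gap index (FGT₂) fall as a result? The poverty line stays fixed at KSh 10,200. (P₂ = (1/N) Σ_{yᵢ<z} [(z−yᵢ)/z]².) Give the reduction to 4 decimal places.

0.0653

Before: below the line — KSh 2,800, KSh 9,600; squared poverty gap index (FGT₂) = 0.105959.
After the KSh 2,800 transfer: below the line — KSh 5,600; squared poverty gap index (FGT₂) = 0.040677.
Reduction = 0.105959 − 0.040677 = 0.0653.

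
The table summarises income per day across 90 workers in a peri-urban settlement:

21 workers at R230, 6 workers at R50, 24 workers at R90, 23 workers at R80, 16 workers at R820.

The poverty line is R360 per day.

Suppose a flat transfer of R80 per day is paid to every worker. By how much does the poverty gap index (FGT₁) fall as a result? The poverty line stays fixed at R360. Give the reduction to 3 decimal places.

Before: below the line — 6×R50, 23×R80, 24×R90, 21×R230; poverty gap index (FGT₁) = 0.54043.
After the R80 transfer: below the line — 6×R130, 23×R160, 24×R170, 21×R310; poverty gap index (FGT₁) = 0.35772.
Reduction = 0.54043 − 0.35772 = 0.183.

0.183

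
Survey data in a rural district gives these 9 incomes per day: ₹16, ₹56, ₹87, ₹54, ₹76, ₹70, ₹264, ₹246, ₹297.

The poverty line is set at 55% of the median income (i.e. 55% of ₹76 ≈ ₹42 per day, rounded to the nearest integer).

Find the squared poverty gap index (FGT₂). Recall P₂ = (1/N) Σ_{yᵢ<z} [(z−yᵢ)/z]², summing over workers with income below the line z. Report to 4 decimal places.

0.0426

Incomes under z: ₹16 (q = 1 of N = 9).
Shortfall ratios: (42−16)/42 = 0.6190.
Squared: 0.3832.
Sum = 0.383220; P₂ = 0.383220 / 9 = 0.0426.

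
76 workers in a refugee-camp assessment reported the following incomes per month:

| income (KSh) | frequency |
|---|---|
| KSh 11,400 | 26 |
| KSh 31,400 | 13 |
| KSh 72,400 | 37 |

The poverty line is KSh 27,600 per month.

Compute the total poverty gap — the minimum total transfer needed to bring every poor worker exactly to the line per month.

Poor units: 26×KSh 11,400 (q = 26 of N = 76).
Individual gaps: 26×(27600−11400) = 421200.
Aggregate gap = KSh 421,200.

KSh 421,200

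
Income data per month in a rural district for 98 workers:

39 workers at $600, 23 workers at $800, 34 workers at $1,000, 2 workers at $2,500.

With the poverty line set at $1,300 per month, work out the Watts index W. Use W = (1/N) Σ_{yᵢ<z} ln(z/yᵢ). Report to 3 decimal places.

0.513

Below z: 39×$600, 23×$800, 34×$1,000 (q = 96 of N = 98).
Log gaps: ln(1300/600) = 0.7732 (×39); ln(1300/800) = 0.4855 (×23); ln(1300/1000) = 0.2624 (×34).
W = 50.241470 / 98 = 0.513.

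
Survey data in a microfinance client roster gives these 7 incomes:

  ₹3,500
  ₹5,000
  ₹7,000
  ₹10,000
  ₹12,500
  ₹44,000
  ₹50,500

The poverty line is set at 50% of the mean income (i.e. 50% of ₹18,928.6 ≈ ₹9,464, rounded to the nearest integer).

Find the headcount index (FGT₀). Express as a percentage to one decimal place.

42.9%

3 of the 7 individuals have income below ₹9,464.
H = 3/7 = 42.9%.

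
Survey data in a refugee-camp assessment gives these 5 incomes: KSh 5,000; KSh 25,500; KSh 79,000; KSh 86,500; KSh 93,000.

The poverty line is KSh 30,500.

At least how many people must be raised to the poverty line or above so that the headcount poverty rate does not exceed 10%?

Currently q = 2 of N = 5 are below the line (H = 0.400).
A headcount ratio of at most 10% allows at most ⌊0.10 × 5⌋ = 0 poor people.
So at least 2 − 0 = 2 must be lifted.

2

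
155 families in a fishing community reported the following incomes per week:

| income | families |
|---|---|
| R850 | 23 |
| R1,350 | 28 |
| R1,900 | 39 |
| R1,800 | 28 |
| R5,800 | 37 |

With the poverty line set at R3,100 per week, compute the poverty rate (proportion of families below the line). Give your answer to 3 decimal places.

118 of the 155 families have income below R3,100.
H = 118/155 = 0.761.

0.761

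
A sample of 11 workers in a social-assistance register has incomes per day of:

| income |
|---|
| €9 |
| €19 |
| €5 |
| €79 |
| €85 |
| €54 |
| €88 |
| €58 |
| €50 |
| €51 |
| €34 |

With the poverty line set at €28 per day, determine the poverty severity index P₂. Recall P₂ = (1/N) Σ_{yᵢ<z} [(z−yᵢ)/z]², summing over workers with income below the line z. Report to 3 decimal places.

0.113

Below the line: €5, €9, €19 (q = 3 of N = 11).
Relative gaps: (28−5)/28 = 0.8214; (28−9)/28 = 0.6786; (28−19)/28 = 0.3214.
Squared: 0.6747; 0.4605; 0.1033.
Sum = 1.238520; P₂ = 1.238520 / 11 = 0.113.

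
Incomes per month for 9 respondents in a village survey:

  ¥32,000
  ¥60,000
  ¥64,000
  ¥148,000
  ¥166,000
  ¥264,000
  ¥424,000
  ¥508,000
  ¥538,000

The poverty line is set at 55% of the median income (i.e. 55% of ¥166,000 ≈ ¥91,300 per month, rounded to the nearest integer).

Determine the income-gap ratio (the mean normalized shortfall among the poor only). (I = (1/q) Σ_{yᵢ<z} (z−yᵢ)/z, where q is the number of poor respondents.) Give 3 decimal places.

0.430

Incomes under z: ¥32,000, ¥60,000, ¥64,000 (q = 3 of N = 9).
Shortfall ratios (z−y)/z: 0.6495, 0.3428, 0.2990; sum = 1.291347.
I averages over the q = 3 poor units only: 1.291347 / 3 = 0.430.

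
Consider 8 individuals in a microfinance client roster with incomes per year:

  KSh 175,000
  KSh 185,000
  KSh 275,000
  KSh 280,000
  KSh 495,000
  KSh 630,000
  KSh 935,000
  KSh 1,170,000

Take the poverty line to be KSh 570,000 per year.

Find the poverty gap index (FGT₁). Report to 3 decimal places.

Below z: KSh 175,000, KSh 185,000, KSh 275,000, KSh 280,000, KSh 495,000 (q = 5 of N = 8).
Gap ratios (z−y)/z: (570000−175000)/570000 = 0.6930; (570000−185000)/570000 = 0.6754; (570000−275000)/570000 = 0.5175; (570000−280000)/570000 = 0.5088; (570000−495000)/570000 = 0.1316.
Sum of shortfalls = 2.526316; P₁ averages over all N: 2.526316 / 8 = 0.316.

0.316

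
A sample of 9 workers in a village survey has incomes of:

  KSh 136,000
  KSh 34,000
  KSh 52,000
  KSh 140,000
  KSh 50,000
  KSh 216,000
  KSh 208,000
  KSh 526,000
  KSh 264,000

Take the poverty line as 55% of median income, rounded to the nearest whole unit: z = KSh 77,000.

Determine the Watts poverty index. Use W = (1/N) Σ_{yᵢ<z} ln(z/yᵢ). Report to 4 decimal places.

Poor units: KSh 34,000, KSh 50,000, KSh 52,000 (q = 3 of N = 9).
Log shortfalls: ln(77000/34000) = 0.8174; ln(77000/50000) = 0.4318; ln(77000/52000) = 0.3926.
W = 1.641789 / 9 = 0.1824.

0.1824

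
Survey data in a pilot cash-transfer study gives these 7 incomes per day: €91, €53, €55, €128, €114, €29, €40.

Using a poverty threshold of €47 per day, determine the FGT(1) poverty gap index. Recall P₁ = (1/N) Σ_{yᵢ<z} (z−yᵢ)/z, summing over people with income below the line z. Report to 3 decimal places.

0.076

Below the line: €29, €40 (q = 2 of N = 7).
Gap ratios (z−y)/z: (47−29)/47 = 0.3830; (47−40)/47 = 0.1489.
Sum of shortfalls = 0.531915; P₁ averages over all N: 0.531915 / 7 = 0.076.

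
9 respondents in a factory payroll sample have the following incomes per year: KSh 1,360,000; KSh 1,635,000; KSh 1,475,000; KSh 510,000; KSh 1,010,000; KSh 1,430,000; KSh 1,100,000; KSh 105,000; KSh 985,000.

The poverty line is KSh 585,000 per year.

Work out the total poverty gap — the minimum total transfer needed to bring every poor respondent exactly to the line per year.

KSh 555,000

Below the line: KSh 105,000, KSh 510,000 (q = 2 of N = 9).
Individual gaps: 585000−105000 = 480000; 585000−510000 = 75000.
Aggregate gap = KSh 555,000.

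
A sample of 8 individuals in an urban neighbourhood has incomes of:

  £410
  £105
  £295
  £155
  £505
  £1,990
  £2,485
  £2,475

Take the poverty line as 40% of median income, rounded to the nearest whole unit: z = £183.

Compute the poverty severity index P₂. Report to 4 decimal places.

Poor units: £105, £155 (q = 2 of N = 8).
Normalized shortfalls: (183−105)/183 = 0.4262; (183−155)/183 = 0.1530.
Squared: 0.1817; 0.0234.
Sum = 0.205082; P₂ = 0.205082 / 8 = 0.0256.

0.0256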